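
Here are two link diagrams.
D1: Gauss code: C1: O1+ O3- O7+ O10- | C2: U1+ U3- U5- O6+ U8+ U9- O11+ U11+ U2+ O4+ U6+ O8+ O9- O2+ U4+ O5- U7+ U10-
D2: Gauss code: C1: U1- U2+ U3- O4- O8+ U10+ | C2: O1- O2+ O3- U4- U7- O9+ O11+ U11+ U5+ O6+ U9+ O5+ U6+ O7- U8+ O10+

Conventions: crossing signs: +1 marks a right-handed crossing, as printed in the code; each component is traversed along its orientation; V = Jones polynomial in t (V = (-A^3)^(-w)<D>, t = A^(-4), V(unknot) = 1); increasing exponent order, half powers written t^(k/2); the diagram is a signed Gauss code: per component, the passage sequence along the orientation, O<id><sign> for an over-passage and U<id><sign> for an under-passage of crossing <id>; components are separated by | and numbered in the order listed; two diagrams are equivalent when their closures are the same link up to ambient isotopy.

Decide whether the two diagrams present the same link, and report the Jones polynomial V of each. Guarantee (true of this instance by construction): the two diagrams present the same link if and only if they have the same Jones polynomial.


same link: yes
V(D1) = -t^(1/2) - t^(3/2) - t^(5/2) + t^(9/2)  [11 crossings, <D> = -A^-9 + A^-1 + A^3 + A^7, w = +3]
V(D2) = -t^(1/2) - t^(3/2) - t^(5/2) + t^(9/2)  (w +3, c 11, <D> = -A^-9 + A^-1 + A^3 + A^7)
note: one V(t) for all 2 diagrams — one class (guaranteed)


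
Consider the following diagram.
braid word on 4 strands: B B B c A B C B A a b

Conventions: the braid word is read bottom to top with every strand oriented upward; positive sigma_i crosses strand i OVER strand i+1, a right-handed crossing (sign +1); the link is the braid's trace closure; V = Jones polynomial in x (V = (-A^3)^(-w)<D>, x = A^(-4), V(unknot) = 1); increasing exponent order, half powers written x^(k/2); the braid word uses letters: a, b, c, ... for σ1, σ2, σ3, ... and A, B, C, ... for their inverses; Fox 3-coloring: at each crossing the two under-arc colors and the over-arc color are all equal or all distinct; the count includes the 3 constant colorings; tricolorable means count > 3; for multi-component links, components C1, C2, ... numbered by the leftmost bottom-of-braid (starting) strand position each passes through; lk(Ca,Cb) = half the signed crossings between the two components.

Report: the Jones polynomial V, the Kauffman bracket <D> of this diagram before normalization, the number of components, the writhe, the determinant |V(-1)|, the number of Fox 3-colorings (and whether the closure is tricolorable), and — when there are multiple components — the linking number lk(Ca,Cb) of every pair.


Jones polynomial: V(x) = -x^-4 + x^-3 + x^-1
<D> = -A^-11 - A^-3 + A; writhe -5
components 1, writhe -5 (11 crossings)
3-colorings: 9 of 3^11, det 3 — tricolorable
note: det 3 = |V(-1)|; divisible by 3, so tricolorable


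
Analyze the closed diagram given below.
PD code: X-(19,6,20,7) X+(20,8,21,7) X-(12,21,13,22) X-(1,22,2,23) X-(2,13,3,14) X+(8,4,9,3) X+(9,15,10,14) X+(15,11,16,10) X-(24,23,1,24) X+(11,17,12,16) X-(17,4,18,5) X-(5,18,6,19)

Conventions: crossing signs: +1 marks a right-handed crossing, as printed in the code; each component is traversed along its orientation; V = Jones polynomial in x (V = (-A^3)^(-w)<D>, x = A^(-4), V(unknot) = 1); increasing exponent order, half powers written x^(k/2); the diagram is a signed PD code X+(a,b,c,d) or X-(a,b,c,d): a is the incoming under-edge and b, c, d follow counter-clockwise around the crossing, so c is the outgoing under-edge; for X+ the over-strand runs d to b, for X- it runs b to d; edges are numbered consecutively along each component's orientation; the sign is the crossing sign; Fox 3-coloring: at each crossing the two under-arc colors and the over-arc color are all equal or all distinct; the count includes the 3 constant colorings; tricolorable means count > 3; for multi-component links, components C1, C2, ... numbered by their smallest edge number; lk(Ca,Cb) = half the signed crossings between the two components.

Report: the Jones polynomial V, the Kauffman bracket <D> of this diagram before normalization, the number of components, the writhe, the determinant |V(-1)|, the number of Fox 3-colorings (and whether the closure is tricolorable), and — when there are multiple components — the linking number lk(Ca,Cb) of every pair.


V = -x^-3 + 2x^-2 - 2x^-1 + 3 - 2x + 2x^2 - x^3
<D> = -A^-18 + 2A^-14 - 2A^-10 + 3A^-6 - 2A^-2 + 2A^2 - A^6 (w = -2)
1 component over 12 crossings, w = -2
3 Fox colorings among 3^12, |V(-1)| = 13: not tricolorable
why: det 13 = |V(-1)|; not divisible by 3, so not tricolorable


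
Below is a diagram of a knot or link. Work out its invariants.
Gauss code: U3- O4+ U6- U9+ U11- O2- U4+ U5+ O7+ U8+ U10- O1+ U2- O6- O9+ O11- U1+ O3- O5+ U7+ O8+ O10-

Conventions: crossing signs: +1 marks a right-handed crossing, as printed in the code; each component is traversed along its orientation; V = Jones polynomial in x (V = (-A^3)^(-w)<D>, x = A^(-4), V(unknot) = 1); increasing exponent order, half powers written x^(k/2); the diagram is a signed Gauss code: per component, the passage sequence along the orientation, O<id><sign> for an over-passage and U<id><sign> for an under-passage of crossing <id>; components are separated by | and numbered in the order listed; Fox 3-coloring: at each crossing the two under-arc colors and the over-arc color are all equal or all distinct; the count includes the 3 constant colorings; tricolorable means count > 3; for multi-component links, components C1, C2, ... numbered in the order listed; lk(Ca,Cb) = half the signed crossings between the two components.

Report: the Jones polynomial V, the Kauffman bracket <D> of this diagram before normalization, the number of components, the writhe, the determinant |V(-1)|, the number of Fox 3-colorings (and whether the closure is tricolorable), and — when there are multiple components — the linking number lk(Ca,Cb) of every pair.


V = x^-2 - x^-1 + 2 - 2x + x^2 - x^3 + x^4
<D> = -A^-13 + A^-9 - A^-5 + 2A^-1 - 2A^3 + A^7 - A^11 (w = +1)
1 component over 11 crossings, w = +1
9 Fox colorings among 3^11, |V(-1)| = 9: tricolorable
why: V spans 6 powers of x: at least 6 crossings in any diagram


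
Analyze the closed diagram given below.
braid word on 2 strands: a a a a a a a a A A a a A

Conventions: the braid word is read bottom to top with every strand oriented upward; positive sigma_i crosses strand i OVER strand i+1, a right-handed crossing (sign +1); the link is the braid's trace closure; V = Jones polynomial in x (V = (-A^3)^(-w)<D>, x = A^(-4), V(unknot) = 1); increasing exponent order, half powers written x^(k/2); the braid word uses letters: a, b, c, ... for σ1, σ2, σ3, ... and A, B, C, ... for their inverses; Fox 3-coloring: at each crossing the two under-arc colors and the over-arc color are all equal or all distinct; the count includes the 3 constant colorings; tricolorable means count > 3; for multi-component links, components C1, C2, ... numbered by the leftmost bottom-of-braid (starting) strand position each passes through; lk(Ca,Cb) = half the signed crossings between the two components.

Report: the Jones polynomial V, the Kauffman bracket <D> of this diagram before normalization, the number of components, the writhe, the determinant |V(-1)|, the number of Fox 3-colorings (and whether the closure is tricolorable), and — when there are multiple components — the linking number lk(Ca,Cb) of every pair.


V(x) = x^3 + x^5 - x^6 + x^7 - x^8 + x^9 - x^10
bracket: A^-19 - A^-15 + A^-11 - A^-7 + A^-3 - A - A^9, w = +7
1 component, writhe +7, over 13 crossings
det 7, colorings 3 of 3^13 — not tricolorable
observation: one generator, power 7: the (2,7) torus pattern


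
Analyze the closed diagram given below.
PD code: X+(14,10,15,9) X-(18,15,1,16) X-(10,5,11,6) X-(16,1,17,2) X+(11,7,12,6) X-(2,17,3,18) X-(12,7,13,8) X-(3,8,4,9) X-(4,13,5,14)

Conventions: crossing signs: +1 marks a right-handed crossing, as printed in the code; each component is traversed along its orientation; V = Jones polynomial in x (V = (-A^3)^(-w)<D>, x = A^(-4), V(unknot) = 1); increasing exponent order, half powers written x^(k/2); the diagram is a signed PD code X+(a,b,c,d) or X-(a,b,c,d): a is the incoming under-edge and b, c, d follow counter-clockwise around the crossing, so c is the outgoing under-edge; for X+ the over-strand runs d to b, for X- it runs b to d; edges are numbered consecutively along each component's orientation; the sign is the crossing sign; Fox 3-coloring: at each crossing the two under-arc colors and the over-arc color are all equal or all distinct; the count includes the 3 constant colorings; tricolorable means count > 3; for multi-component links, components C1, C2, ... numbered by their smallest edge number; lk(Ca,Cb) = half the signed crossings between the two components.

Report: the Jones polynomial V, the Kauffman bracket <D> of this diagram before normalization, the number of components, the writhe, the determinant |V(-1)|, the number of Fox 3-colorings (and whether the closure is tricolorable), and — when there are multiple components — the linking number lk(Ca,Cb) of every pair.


V(x) = -x^-4 + x^-3 + x^-1
bracket: -A^-11 - A^-3 + A, w = -5
1 component, writhe -5, over 9 crossings
det 3, colorings 9 of 3^9 — tricolorable
observation: w = -5 shifts under R1 moves; the (-A^3)^(5) factor cancels that in V


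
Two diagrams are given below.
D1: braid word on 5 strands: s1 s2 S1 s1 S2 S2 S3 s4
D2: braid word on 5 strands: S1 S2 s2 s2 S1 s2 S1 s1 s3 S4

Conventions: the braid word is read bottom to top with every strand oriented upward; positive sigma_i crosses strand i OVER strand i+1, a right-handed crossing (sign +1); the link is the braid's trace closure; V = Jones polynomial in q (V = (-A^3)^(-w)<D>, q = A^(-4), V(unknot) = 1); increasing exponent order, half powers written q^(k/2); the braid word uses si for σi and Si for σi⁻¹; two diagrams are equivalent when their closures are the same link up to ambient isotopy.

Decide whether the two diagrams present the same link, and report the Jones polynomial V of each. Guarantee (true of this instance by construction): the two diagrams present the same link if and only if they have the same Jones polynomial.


equivalent: no
D1 (bracket 1; 8 crossings at w = 0): V = 1
V(D2) = q^-2 - q^-1 + 1 - q + q^2  (w 0, c 10, <D> = A^-8 - A^-4 + 1 - A^4 + A^8)
key observation: 2 values of V(q) split the 2 diagrams


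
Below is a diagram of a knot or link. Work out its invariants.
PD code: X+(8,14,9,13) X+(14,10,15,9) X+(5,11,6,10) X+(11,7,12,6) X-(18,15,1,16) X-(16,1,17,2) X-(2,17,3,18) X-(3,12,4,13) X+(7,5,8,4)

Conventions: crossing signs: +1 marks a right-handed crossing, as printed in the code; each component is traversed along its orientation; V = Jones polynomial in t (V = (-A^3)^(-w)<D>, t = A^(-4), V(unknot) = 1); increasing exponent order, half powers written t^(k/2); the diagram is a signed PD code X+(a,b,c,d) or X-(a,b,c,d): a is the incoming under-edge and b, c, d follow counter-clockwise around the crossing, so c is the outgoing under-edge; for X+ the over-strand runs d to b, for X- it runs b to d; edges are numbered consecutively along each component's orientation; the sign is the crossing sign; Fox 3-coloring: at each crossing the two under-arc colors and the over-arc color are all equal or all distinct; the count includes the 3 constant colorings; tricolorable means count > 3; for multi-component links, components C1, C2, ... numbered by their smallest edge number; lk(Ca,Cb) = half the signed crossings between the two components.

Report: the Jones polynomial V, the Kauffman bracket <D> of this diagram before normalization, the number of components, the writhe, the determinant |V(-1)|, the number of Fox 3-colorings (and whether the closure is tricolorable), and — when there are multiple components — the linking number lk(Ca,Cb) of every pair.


Jones polynomial: V(t) = -t^-3 + 2t^-2 - 3t^-1 + 4 - 3t + 4t^2 - 2t^3 + t^4 - t^5
<D> = A^-17 - A^-13 + 2A^-9 - 4A^-5 + 3A^-1 - 4A^3 + 3A^7 - 2A^11 + A^15; writhe +1
components 1, writhe +1 (9 crossings)
3-colorings: 9 of 3^9, det 21 — tricolorable
note: det 21 = |V(-1)|; divisible by 3, so tricolorable


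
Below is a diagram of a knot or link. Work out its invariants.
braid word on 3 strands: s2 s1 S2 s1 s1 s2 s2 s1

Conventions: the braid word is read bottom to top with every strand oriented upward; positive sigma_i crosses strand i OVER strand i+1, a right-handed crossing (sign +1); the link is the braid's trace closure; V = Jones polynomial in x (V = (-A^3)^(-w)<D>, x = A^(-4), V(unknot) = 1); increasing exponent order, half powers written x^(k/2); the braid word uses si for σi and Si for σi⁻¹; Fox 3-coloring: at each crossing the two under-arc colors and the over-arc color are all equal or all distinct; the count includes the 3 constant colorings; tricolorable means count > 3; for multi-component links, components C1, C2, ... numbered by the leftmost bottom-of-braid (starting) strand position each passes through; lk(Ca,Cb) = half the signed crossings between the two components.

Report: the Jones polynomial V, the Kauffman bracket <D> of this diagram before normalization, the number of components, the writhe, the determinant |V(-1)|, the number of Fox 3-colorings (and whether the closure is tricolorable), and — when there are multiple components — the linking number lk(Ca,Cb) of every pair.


Jones polynomial: V(x) = x^2 + 2x^4 - 2x^5 + x^6 - 2x^7 + x^8
<D> = A^-14 - 2A^-10 + A^-6 - 2A^-2 + 2A^2 + A^10; writhe +6
components 1, writhe +6 (8 crossings)
3-colorings: 27 of 3^8, det 9 — tricolorable
note: w = +6 shifts under R1 moves; the (-A^3)^(-6) factor cancels that in V


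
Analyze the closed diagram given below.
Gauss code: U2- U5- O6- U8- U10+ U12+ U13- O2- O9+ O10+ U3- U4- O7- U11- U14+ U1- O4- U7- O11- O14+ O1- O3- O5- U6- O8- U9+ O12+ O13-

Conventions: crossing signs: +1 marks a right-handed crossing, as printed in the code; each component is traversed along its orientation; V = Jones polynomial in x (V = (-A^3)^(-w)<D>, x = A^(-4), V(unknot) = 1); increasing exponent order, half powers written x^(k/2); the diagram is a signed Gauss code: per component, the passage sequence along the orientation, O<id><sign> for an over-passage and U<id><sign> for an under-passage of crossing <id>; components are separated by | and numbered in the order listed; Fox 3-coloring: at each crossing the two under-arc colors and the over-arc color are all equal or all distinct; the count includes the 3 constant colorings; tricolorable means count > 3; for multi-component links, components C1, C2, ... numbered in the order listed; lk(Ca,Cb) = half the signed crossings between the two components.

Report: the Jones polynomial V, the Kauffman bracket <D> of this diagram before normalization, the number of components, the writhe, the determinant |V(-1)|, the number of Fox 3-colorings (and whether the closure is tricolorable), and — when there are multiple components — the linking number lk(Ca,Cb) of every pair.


V = x^-8 - 2x^-7 + x^-6 - 2x^-5 + 2x^-4 + x^-2
<D> = A^-10 + 2A^-2 - 2A^2 + A^6 - 2A^10 + A^14 (w = -6)
1 component over 14 crossings, w = -6
27 Fox colorings among 3^14, |V(-1)| = 9: tricolorable
why: det 9 = |V(-1)|; divisible by 3, so tricolorable


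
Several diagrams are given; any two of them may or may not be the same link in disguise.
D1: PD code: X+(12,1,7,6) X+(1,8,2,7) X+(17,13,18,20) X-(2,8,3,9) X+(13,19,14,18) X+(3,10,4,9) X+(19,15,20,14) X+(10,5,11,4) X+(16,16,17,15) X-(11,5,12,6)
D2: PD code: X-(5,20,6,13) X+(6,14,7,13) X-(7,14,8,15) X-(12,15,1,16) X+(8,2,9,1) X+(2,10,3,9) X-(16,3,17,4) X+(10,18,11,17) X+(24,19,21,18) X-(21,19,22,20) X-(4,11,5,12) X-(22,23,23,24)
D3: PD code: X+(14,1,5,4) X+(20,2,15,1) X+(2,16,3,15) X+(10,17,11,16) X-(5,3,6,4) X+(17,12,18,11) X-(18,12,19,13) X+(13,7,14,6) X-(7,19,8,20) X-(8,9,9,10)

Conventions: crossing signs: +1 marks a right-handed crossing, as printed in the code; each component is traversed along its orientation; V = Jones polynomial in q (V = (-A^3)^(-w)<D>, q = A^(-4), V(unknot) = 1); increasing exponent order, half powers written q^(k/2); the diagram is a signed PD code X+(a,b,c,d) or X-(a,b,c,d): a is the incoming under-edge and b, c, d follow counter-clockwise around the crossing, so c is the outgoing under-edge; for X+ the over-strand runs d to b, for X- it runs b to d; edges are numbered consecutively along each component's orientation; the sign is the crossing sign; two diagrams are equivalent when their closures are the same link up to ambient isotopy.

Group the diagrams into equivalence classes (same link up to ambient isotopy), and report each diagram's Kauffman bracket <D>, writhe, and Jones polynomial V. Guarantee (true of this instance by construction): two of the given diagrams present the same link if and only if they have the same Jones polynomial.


classes: {D1} | {D2} | {D3}
V(D1) = q + q^2 + 2q^3 + q^4 - q^7  [10 crossings, <D> = -A^-10 + A^2 + 2A^6 + A^10 + A^14, w = +6]
V(D2) = q^-3 + q^-2 + q^-1 + 1  (w -2, c 12, <D> = A^-6 + A^-2 + A^2 + A^6)
D3 (bracket A^-6 + A^-2 + A^2 + A^6; 10 crossings at w = +2): V = 1 + q + q^2 + q^3
note: V(q) takes 3 values over 3 diagrams, fixing the grouping


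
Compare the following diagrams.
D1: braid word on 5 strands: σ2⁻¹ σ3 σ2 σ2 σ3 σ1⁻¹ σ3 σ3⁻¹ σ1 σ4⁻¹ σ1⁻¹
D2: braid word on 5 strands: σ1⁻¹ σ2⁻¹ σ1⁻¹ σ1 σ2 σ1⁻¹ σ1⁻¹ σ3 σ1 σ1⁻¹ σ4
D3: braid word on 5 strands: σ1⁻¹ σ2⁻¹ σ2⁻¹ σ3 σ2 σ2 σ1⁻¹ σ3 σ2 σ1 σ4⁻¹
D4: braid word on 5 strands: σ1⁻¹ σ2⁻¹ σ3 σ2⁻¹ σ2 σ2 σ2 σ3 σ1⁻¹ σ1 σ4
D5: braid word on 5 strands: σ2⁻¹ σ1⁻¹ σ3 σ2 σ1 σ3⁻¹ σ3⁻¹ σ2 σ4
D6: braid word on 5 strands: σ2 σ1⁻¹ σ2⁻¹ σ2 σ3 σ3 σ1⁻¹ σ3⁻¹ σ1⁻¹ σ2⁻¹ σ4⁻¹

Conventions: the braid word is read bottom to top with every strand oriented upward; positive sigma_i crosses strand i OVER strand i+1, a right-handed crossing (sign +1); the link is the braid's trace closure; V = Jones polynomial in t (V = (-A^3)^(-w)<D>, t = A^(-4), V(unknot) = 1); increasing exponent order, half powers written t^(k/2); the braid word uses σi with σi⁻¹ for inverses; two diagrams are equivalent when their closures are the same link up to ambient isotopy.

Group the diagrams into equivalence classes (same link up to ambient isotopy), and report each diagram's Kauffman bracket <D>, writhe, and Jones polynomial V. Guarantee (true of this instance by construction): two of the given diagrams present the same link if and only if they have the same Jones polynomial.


equivalence classes: {D1, D3, D4} | {D2, D6} | {D5}
D1 (bracket A^-15 + A^-7 - A^-3 + A; 11 crossings at w = +1): V = -t^(1/2) + t^(3/2) - t^(5/2) - t^(9/2)
V(D2) = t^(-9/2) - t^(-5/2) - t^(-3/2) - t^(-1/2)  [11 crossings, <D> = A^-1 + A^3 + A^7 - A^15, w = -1]
V(D3) = -t^(1/2) + t^(3/2) - t^(5/2) - t^(9/2)  (w +1, c 11, <D> = A^-15 + A^-7 - A^-3 + A)
V(D4) = -t^(1/2) + t^(3/2) - t^(5/2) - t^(9/2)  (w +3, c 11, <D> = A^-9 + A^-1 - A^3 + A^7)
V(D5) = -t^(-1/2) - t^(1/2)  [9 crossings, <D> = A + A^5, w = +1]
V(D6) = t^(-9/2) - t^(-5/2) - t^(-3/2) - t^(-1/2)  (w -3, c 11, <D> = A^-7 + A^-3 + A - A^9)
observation: 3 values of V(t) split the 6 diagrams


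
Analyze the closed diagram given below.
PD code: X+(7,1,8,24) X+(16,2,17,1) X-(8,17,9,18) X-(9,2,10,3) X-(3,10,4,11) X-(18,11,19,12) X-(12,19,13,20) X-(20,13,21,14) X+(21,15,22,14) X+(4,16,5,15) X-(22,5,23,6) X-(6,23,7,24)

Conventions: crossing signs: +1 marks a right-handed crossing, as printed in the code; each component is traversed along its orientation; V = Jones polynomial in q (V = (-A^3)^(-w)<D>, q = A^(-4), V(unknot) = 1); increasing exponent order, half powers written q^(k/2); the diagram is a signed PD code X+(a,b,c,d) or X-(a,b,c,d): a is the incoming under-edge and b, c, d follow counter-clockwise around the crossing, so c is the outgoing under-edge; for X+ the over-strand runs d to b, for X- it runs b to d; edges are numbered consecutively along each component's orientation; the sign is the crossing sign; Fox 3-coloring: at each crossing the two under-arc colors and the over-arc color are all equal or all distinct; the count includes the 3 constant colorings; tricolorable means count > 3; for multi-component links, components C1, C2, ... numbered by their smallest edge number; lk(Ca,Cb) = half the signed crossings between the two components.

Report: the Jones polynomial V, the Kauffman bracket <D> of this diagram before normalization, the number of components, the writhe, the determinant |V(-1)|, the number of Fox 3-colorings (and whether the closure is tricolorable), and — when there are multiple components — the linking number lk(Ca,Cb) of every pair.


V = q^-7 - 2q^-6 + 2q^-5 - 3q^-4 + 3q^-3 - 2q^-2 + 2q^-1
<D> = 2A^-8 - 2A^-4 + 3 - 3A^4 + 2A^8 - 2A^12 + A^16 (w = -4)
1 component over 12 crossings, w = -4
9 Fox colorings among 3^12, |V(-1)| = 15: tricolorable
why: det 15 = |V(-1)|; divisible by 3, so tricolorable


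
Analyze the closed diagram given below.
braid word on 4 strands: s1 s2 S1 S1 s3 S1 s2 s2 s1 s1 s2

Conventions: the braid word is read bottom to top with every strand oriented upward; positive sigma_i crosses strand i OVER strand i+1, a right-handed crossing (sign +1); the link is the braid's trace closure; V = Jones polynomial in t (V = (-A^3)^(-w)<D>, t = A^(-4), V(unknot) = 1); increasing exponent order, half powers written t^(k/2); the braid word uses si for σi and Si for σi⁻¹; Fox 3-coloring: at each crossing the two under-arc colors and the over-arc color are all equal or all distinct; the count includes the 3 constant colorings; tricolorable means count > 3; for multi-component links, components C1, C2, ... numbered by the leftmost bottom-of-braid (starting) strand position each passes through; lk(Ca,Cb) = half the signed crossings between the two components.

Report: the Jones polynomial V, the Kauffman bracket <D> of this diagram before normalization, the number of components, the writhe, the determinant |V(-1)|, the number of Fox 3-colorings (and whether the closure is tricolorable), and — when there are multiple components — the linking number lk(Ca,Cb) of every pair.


Jones polynomial: V(t) = 2t - 2t^2 + 3t^3 - 3t^4 + 2t^5 - 2t^6 + t^7
<D> = -A^-13 + 2A^-9 - 2A^-5 + 3A^-1 - 3A^3 + 2A^7 - 2A^11; writhe +5
components 1, writhe +5 (11 crossings)
3-colorings: 9 of 3^11, det 15 — tricolorable
note: the span of V is 6, forcing >= 6 crossings in any diagram


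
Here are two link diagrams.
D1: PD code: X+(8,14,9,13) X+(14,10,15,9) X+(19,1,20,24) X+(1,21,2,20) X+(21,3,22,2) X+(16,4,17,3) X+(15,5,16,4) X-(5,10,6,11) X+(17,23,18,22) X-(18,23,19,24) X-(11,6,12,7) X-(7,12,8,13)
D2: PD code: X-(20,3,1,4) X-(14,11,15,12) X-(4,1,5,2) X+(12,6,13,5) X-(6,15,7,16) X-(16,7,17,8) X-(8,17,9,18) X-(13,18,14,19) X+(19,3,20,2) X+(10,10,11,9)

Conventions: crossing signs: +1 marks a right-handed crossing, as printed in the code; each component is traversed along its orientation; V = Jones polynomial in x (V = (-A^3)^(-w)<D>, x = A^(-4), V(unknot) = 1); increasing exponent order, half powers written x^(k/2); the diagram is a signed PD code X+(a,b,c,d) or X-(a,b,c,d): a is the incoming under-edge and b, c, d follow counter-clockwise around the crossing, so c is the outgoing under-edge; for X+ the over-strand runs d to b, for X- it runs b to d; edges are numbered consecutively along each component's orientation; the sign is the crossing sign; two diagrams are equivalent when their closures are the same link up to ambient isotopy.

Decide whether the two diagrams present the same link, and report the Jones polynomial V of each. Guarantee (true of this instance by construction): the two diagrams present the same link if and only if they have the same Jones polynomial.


equivalent: no
V(D1) = x + x^3 - x^4  (w +4, c 12, <D> = -A^-4 + 1 + A^8)
V(D2) = -x^-4 + x^-3 + x^-1  [10 crossings, <D> = A^-8 + 1 - A^4, w = -4]
key observation: 2 classes among 2 diagrams; unequal V(x) rules out equality


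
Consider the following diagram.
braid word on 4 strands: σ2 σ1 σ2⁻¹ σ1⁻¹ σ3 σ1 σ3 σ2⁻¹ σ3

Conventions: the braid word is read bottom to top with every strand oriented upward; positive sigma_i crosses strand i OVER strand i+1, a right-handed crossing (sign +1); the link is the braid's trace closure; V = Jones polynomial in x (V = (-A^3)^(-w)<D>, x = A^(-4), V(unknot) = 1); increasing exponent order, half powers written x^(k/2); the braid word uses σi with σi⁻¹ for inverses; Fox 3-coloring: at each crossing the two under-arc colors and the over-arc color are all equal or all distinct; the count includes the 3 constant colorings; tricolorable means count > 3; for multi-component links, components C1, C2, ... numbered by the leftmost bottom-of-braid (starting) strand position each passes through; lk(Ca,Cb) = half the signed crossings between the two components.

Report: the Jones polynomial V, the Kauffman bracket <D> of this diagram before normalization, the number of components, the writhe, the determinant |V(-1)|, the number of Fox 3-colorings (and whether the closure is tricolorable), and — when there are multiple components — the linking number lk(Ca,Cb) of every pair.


V(x) = x + x^3 - x^4
bracket: A^-7 - A^-3 - A^5, w = +3
1 component, writhe +3, over 9 crossings
det 3, colorings 9 of 3^9 — tricolorable
observation: |V(-1)| = 3: so tricolorable, since 3 divides 3


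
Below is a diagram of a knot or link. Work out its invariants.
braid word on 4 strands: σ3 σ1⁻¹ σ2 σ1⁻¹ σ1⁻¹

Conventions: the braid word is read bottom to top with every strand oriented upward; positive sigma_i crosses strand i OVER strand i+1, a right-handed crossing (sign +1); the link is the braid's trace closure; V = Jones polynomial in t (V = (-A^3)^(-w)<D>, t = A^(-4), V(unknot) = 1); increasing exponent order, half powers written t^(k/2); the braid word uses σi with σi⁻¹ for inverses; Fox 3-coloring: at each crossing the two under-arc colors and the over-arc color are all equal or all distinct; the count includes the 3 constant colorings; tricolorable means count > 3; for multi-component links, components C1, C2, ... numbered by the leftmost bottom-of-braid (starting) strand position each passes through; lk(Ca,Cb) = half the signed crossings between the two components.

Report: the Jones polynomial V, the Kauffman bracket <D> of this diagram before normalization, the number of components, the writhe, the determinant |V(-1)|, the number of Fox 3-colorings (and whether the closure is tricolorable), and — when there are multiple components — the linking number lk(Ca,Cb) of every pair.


V(t) = -t^-4 + t^-3 + t^-1
bracket: -A - A^9 + A^13, w = -1
1 component, writhe -1, over 5 crossings
det 3, colorings 9 of 3^5 — tricolorable
observation: w = -1 (over 5 crossings) is diagram-only; (-A^3)^(1) removes it from V


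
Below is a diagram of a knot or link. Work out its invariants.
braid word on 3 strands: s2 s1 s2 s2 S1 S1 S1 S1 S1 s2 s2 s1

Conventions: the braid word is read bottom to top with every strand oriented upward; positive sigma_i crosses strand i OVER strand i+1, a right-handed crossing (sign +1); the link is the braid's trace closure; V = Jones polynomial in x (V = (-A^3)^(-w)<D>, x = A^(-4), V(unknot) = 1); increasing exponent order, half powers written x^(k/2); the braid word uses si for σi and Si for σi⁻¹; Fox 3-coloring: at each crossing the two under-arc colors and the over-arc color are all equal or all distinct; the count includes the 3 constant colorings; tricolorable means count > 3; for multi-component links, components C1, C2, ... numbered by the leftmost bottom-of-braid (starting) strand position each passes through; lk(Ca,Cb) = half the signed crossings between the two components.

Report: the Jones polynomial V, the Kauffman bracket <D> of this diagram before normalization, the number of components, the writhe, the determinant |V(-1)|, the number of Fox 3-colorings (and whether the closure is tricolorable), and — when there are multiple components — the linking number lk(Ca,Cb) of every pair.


Jones polynomial: V(x) = x^-2 - 2x^-1 + 3 - 3x + 4x^2 - 3x^3 + 2x^4 - 2x^5 + x^6
<D> = A^-18 - 2A^-14 + 2A^-10 - 3A^-6 + 4A^-2 - 3A^2 + 3A^6 - 2A^10 + A^14; writhe +2
components 1, writhe +2 (12 crossings)
3-colorings: 9 of 3^12, det 21 — tricolorable
note: det 21 = |V(-1)|; divisible by 3, so tricolorable


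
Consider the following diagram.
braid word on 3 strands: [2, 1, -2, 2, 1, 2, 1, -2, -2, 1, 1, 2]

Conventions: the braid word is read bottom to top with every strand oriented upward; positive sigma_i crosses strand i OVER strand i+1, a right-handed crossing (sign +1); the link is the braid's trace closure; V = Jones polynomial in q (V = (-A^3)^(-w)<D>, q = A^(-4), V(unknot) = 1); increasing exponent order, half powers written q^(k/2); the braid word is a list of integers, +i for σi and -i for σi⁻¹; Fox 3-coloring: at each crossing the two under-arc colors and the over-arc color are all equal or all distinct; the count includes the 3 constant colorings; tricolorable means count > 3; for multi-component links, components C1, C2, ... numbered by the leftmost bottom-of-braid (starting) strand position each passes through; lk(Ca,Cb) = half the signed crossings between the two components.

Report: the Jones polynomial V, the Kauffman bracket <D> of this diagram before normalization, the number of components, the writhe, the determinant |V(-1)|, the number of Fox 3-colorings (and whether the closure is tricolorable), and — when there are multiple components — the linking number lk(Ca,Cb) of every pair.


V(q) = q^2 + 2q^4 - 2q^5 + q^6 - 2q^7 + q^8
bracket: A^-14 - 2A^-10 + A^-6 - 2A^-2 + 2A^2 + A^10, w = +6
1 component, writhe +6, over 12 crossings
det 9, colorings 27 of 3^12 — tricolorable
observation: free reduction leaves σ2 σ1 σ1 σ2 σ1 σ2⁻¹ σ2⁻¹ σ1 σ1 σ2 of the original 12 letters


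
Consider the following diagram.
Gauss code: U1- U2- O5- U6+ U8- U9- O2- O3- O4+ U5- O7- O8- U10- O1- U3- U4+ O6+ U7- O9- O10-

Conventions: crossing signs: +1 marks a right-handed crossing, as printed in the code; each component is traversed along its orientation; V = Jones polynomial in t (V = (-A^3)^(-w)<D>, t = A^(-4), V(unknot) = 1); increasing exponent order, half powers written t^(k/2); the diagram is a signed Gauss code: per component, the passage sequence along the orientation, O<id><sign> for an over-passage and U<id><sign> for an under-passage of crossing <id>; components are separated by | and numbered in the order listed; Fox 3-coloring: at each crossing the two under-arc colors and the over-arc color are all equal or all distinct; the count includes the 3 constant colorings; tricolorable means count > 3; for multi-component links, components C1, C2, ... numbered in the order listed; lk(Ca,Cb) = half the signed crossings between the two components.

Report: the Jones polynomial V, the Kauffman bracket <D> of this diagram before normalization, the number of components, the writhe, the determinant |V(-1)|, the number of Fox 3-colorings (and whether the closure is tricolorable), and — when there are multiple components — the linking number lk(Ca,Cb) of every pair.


V(t) = t^-8 - 2t^-7 + t^-6 - 2t^-5 + 2t^-4 + t^-2
bracket: A^-10 + 2A^-2 - 2A^2 + A^6 - 2A^10 + A^14, w = -6
1 component, writhe -6, over 10 crossings
det 9, colorings 27 of 3^10 — tricolorable
observation: w = -6 shifts under R1 moves; the (-A^3)^(6) factor cancels that in V


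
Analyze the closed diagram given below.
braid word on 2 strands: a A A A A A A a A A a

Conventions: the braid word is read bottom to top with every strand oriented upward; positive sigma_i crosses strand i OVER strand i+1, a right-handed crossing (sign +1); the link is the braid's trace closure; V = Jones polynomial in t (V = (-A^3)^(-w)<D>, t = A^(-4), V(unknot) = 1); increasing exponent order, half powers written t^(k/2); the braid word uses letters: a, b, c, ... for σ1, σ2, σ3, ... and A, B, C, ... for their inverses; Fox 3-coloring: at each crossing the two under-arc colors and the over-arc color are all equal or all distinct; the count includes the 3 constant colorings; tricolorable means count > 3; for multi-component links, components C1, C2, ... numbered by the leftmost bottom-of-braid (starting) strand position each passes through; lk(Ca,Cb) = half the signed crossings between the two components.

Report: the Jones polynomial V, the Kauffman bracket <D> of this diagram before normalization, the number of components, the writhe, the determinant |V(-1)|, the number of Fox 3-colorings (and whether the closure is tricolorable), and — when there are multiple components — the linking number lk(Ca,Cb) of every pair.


V = -t^-7 + t^-6 - t^-5 + t^-4 + t^-2
<D> = -A^-7 - A + A^5 - A^9 + A^13 (w = -5)
1 component over 11 crossings, w = -5
3 Fox colorings among 3^11, |V(-1)| = 5: not tricolorable
why: one generator, power 5: the (2,5) torus pattern


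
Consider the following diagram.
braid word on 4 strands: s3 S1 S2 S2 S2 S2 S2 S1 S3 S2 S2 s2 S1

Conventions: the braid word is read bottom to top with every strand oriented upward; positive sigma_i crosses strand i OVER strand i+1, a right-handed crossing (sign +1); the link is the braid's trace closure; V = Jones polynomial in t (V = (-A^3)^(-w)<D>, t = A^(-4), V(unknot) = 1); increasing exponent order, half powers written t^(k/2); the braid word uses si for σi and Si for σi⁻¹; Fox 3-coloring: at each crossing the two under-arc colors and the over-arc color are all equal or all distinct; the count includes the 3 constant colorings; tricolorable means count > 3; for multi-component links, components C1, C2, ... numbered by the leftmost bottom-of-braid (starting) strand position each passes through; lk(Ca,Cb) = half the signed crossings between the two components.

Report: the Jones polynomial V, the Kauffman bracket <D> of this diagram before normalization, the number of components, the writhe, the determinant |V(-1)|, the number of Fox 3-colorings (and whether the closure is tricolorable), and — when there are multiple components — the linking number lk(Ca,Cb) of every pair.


V(t) = t^-11 - 2t^-10 + 2t^-9 - 3t^-8 + 2t^-7 - 2t^-6 + 2t^-5 + t^-3
bracket: -A^-15 - 2A^-7 + 2A^-3 - 2A + 3A^5 - 2A^9 + 2A^13 - A^17, w = -9
1 component, writhe -9, over 13 crossings
det 15, colorings 9 of 3^13 — tricolorable
observation: the span of V is 8, forcing >= 8 crossings in any diagram


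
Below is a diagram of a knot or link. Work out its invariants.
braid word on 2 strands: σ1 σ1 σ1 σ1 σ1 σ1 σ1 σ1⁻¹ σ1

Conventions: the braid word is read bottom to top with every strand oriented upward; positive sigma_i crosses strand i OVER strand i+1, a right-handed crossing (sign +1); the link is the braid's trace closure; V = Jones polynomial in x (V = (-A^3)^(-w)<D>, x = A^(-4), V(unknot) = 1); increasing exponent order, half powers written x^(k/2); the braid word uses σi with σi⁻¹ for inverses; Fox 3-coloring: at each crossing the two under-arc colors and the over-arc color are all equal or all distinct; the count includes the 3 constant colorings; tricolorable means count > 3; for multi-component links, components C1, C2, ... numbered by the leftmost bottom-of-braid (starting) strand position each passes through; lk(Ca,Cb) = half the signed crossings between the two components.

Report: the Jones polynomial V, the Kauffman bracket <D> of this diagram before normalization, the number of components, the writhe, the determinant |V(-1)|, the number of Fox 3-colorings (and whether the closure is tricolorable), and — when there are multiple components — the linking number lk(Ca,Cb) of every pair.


Jones polynomial: V(x) = x^3 + x^5 - x^6 + x^7 - x^8 + x^9 - x^10
<D> = A^-19 - A^-15 + A^-11 - A^-7 + A^-3 - A - A^9; writhe +7
components 1, writhe +7 (9 crossings)
3-colorings: 3 of 3^9, det 7 — not tricolorable
note: the word shrinks to σ1 σ1 σ1 σ1 σ1 σ1 σ1 after cancelling


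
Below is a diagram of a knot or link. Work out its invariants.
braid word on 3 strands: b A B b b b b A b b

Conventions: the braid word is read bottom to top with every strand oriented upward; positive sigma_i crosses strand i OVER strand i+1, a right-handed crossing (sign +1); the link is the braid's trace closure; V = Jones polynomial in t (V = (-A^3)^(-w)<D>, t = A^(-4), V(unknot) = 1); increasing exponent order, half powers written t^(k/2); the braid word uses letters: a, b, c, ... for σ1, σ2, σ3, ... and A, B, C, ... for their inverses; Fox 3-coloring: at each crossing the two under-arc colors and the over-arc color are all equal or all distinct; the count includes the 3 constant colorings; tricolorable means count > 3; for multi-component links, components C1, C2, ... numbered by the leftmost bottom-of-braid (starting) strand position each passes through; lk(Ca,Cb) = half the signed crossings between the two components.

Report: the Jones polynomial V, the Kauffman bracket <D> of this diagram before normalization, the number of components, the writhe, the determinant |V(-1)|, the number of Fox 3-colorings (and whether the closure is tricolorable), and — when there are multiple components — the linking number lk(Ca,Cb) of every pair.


V = 1 - t + 3t^2 - 3t^3 + 3t^4 - 4t^5 + 3t^6 - 2t^7 + t^8
<D> = A^-20 - 2A^-16 + 3A^-12 - 4A^-8 + 3A^-4 - 3 + 3A^4 - A^8 + A^12 (w = +4)
1 component over 10 crossings, w = +4
9 Fox colorings among 3^10, |V(-1)| = 21: tricolorable
why: the word shrinks to σ2 σ1⁻¹ σ2 σ2 σ2 σ1⁻¹ σ2 σ2 after cancelling


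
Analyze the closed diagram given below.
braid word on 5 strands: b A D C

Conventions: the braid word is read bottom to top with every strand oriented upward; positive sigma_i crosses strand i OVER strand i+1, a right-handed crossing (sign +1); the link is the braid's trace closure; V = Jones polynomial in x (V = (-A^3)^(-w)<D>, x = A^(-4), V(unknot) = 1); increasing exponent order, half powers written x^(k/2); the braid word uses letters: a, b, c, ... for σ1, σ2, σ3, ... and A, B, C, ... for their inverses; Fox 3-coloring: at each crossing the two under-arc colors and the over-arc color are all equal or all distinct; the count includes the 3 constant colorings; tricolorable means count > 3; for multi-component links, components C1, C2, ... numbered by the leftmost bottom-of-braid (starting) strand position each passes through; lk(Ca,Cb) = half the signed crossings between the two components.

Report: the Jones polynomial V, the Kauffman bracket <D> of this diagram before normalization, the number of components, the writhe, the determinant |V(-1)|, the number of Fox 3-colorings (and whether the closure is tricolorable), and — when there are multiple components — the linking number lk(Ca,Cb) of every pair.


Jones polynomial: V(x) = 1
<D> = A^-6; writhe -2
components 1, writhe -2 (4 crossings)
3-colorings: 3 of 3^4, det 1 — not tricolorable
note: det 1 = |V(-1)|; not divisible by 3, so not tricolorable


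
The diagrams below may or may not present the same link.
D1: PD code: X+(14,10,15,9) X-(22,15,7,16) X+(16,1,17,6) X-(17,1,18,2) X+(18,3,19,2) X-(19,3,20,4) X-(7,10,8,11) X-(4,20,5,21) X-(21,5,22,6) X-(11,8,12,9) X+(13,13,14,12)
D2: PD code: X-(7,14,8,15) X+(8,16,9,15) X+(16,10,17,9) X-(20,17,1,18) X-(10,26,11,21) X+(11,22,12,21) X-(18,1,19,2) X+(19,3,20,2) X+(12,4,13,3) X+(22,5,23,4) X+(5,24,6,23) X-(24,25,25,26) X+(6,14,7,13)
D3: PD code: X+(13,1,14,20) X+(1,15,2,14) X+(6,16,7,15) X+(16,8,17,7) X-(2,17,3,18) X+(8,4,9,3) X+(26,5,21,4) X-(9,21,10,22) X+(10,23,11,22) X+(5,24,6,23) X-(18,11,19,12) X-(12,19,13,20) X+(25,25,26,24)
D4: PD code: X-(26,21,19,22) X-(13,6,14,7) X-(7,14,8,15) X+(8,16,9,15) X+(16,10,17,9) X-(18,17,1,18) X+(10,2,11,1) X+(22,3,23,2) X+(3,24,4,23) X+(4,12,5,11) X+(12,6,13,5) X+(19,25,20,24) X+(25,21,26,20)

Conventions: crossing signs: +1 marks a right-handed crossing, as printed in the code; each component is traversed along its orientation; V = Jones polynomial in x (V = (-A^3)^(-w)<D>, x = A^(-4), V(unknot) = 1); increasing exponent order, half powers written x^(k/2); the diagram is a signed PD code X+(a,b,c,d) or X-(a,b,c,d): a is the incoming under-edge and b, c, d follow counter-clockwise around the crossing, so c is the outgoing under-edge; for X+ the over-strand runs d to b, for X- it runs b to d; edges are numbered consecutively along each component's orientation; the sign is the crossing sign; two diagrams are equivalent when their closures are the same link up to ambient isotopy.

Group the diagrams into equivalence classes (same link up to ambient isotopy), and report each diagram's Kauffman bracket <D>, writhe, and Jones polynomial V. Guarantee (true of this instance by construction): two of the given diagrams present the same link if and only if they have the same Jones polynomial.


equivalence classes: {D1} | {D2, D3, D4}
D1 (bracket A^-7 + A; 11 crossings at w = -3): V = -x^(-5/2) - x^(-1/2)
D2 (bracket -A^-17 + A^-13 - A^-9 + 2A^-5 + A^3; 13 crossings at w = +3): V = -x^(3/2) - 2x^(7/2) + x^(9/2) - x^(11/2) + x^(13/2)
D3 (bracket -A^-11 + A^-7 - A^-3 + 2A + A^9; 13 crossings at w = +5): V = -x^(3/2) - 2x^(7/2) + x^(9/2) - x^(11/2) + x^(13/2)
V(D4) = -x^(3/2) - 2x^(7/2) + x^(9/2) - x^(11/2) + x^(13/2)  [13 crossings, <D> = -A^-11 + A^-7 - A^-3 + 2A + A^9, w = +5]
key observation: comparing 4 Jones polynomials yields 2 groups
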